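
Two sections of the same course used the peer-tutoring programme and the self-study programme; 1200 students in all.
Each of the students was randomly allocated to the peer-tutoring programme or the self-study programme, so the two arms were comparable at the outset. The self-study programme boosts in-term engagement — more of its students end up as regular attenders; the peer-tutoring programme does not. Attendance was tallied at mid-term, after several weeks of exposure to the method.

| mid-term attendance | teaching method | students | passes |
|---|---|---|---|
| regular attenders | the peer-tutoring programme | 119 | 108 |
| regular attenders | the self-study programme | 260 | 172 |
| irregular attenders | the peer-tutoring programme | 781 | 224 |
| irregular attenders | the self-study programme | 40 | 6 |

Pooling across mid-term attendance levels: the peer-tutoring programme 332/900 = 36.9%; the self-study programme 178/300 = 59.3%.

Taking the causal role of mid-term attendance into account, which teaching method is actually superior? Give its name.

Mid-term attendance is downstream of the teaching method. One should not condition on a consequence of treatment, so the overall rates are the right comparison.
Pooled: the peer-tutoring programme 36.9% vs the self-study programme 59.3%; the self-study programme is higher overall.

the self-study programme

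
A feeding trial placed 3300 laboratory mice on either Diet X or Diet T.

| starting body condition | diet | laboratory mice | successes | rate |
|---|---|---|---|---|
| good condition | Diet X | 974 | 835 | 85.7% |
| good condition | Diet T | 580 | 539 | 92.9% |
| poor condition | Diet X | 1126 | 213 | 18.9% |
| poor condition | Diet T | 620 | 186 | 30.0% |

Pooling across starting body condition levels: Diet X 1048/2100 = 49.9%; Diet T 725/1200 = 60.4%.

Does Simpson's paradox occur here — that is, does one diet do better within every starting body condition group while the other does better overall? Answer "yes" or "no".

Within each starting body condition level (good condition 85.7% vs 92.9%; poor condition 18.9% vs 30.0%), Diet T has the higher rate every time. Pooled: 49.9% vs 60.4% — Diet T has the higher rate overall. They agree.

no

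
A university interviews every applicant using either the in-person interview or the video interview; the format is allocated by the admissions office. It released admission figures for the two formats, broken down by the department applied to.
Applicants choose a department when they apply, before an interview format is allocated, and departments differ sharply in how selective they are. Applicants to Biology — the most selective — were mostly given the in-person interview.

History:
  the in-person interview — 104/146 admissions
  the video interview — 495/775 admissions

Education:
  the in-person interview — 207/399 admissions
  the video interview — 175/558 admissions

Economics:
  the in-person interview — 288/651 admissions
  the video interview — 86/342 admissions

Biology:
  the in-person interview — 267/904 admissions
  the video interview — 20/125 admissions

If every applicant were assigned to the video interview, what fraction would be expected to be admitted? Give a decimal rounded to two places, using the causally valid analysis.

0.33

Department differs across interview formats for reasons unrelated to any effect of the interview format itself, and it separately predicts the outcome — a classic confounder. We must compare within department levels.
Standardising the video interview to the population department mix: 0.236·495/775 + 0.245·175/558 + 0.255·86/342 + 0.264·20/125 = 0.334.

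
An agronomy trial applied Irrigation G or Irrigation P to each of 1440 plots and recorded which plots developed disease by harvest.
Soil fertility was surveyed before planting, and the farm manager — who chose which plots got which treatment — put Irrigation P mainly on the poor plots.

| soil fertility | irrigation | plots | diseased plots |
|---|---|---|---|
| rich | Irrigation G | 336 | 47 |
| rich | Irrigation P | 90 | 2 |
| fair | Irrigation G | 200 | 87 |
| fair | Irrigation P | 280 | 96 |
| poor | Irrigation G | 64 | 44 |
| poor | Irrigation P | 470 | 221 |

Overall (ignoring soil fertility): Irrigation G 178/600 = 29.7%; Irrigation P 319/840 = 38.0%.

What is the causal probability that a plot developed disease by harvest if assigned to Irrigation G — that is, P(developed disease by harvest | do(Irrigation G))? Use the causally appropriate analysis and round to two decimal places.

0.44

Soil fertility is set before the irrigation has any effect — it is not caused by the irrigation — and it independently drives the outcome. That makes it a confounder, so the causal comparison is within soil fertility levels.
Standardising Irrigation G to the population soil fertility mix: 0.296·47/336 + 0.333·87/200 + 0.371·44/64 = 0.441.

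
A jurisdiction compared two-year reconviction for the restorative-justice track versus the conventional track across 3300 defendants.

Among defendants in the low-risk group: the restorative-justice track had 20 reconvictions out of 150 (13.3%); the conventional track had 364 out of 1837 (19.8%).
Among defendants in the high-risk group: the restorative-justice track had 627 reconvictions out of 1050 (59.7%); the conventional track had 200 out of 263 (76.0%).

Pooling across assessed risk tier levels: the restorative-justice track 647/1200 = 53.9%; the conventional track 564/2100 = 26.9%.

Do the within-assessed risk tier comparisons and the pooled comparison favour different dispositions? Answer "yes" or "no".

yes

Within each assessed risk tier level (low-risk 13.3% vs 19.8%; high-risk 59.7% vs 76.0%), the restorative-justice track has the lower rate every time. Pooled: 53.9% vs 26.9% — the conventional track has the lower rate overall. The two comparisons disagree.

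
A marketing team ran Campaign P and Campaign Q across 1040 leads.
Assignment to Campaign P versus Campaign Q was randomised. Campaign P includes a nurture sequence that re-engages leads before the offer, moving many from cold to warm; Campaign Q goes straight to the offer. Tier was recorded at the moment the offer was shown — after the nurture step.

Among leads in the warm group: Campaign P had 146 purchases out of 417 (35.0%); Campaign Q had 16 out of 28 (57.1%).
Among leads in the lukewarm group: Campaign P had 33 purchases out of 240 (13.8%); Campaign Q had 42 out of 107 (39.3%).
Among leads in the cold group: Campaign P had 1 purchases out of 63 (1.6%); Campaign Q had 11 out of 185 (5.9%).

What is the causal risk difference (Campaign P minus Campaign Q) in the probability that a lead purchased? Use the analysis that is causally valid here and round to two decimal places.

+0.03

Campaign Q is higher inside every engagement tier stratum but Campaign P is higher in aggregate. Whether to stratify depends on how engagement tier relates to the campaign.
Because the campaign influences engagement tier, engagement tier is a post-treatment mediator, not a confounder. Stratifying on it would bias the estimate; the causal effect is the crude pooled difference.
The causal difference is the pooled difference: 0.250 − 0.216 = +0.034.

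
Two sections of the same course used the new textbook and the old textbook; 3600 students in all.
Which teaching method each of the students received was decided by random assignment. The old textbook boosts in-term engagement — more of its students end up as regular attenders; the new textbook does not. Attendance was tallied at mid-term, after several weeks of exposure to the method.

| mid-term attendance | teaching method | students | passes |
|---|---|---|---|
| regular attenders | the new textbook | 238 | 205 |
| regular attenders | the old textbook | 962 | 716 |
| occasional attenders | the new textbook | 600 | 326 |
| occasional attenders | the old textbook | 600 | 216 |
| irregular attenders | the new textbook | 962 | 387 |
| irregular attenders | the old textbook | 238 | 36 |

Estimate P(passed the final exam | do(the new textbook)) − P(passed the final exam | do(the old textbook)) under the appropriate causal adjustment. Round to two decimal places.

-0.03

Mid-term attendance lies on the pathway teaching method → mid-term attendance → outcome, so adjusting for it blocks the indirect effect. For the total causal effect of teaching method, use the unadjusted pooled rates.
The causal difference is the pooled difference: 0.510 − 0.538 = -0.028.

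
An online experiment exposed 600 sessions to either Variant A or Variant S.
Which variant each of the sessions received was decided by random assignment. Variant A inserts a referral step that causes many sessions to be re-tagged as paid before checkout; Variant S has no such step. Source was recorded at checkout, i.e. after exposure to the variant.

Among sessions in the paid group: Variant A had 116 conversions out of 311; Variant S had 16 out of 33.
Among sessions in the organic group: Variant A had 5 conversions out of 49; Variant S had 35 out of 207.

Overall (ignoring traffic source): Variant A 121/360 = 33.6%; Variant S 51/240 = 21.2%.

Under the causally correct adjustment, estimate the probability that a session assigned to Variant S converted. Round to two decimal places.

Within every traffic source level Variant S has the higher rate, yet pooled Variant A does — Simpson's reversal.
Stratifying would compare variants among sessions the variants themselves sorted into traffic source groups — a form of selection on an intermediate. The unconditioned pooled rates give the total causal effect.
So P(outcome | do(Variant S)) is just the pooled rate for Variant S: 51/240 = 0.212.

0.21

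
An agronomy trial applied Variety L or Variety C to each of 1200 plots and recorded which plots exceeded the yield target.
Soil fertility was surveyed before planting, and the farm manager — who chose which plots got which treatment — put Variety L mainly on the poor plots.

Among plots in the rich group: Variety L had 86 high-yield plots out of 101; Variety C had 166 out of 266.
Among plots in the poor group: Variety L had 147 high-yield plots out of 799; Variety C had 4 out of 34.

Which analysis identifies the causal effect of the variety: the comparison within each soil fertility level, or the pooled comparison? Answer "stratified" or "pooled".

stratified

Variety L is higher inside every soil fertility stratum but Variety C is higher in aggregate. Whether to stratify depends on how soil fertility relates to the variety.
The imbalance in soil fertility arose from how plots were allocated, not from anything the variety did; and soil fertility independently affects the outcome. The pooled gap is confounded — condition on soil fertility.
Within each level — rich: 85.1% vs 62.4%; poor: 18.4% vs 11.8% — Variety L is higher every time.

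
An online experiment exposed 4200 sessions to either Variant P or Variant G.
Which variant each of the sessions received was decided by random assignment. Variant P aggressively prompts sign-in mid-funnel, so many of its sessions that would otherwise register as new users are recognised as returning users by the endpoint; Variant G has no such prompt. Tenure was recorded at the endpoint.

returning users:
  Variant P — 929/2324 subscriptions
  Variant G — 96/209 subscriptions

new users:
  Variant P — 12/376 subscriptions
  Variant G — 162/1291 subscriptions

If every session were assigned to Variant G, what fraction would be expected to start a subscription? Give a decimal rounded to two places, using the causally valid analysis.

0.17

The user tenure-specific comparison favours Variant G throughout, but the pooled figures favour Variant P. The question is whether to condition on user tenure.
Because the variant influences user tenure, user tenure is a post-treatment mediator, not a confounder. Stratifying on it would bias the estimate; the causal effect is the crude pooled difference.
So P(outcome | do(Variant G)) is just the pooled rate for Variant G: 258/1500 = 0.172.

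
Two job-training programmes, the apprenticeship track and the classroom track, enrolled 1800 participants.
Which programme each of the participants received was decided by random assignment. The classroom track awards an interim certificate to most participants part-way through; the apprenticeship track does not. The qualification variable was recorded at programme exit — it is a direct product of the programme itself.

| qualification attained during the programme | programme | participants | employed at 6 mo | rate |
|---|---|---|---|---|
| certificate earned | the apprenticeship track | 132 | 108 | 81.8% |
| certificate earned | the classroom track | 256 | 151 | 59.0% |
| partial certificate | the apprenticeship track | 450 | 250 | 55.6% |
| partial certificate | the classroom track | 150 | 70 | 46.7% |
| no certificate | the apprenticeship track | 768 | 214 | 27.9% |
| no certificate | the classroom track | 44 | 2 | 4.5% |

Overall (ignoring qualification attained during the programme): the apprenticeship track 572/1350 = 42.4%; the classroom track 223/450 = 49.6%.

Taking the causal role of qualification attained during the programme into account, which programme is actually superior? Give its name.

Within every qualification attained during the programme level the apprenticeship track has the higher rate, yet pooled the classroom track does — Simpson's reversal.
Because the programme influences qualification attained during the programme, qualification attained during the programme is a post-treatment mediator, not a confounder. Stratifying on it would bias the estimate; the causal effect is the crude pooled difference.
Pooled: the apprenticeship track 42.4% vs the classroom track 49.6%; the classroom track is higher overall.

the classroom track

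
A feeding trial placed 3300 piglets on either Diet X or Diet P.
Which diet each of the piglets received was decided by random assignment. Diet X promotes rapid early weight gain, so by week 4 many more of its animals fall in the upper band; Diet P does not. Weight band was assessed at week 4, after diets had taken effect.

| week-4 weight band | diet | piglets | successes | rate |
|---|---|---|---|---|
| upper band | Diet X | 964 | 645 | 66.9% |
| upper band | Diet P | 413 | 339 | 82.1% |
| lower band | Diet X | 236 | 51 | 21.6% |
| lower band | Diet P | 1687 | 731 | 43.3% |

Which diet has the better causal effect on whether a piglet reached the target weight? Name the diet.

Diet X

The stratified and pooled comparisons disagree (Diet P wins within each week-4 weight band; Diet X wins overall), so the answer turns on the causal role of week-4 weight band.
Because the diet influences week-4 weight band, week-4 weight band is a post-treatment mediator, not a confounder. Stratifying on it would bias the estimate; the causal effect is the crude pooled difference.
Pooled: Diet X 58.0% vs Diet P 51.0%; Diet X is higher overall.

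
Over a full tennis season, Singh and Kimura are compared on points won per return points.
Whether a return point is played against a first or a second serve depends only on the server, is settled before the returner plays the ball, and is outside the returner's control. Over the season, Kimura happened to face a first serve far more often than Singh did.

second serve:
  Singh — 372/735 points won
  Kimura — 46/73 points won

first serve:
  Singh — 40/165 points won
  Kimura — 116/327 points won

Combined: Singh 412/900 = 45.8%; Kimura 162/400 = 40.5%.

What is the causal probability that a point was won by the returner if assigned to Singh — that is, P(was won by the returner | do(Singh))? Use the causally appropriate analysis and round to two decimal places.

0.41

Here serve type is a common cause — it drives both which player a case falls under and the outcome. The crude comparison mixes populations; the stratum-specific rates are the causally relevant ones.
Standardising Singh to the population serve type mix: 0.622·372/735 + 0.378·40/165 = 0.406.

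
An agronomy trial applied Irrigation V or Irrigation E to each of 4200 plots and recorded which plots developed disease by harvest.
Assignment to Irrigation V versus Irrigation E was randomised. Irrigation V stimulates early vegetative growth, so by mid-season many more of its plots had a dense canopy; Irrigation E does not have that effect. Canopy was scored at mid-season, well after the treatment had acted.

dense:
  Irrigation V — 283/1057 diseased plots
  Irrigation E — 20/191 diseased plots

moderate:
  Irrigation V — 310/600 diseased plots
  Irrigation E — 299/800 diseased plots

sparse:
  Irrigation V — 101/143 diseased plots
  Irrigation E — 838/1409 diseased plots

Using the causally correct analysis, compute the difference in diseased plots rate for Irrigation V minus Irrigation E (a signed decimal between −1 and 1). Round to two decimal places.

The stratified and pooled comparisons disagree (Irrigation E wins within each mid-season canopy; Irrigation V wins overall), so the answer turns on the causal role of mid-season canopy.
Mid-season canopy is recorded after the irrigation and is itself shifted by it — it sits on the causal path from irrigation to outcome. Conditioning on a mediator would strip out part of the effect we want; the pooled comparison gives the total causal effect.
The causal difference is the pooled difference: 0.386 − 0.482 = -0.097.

-0.10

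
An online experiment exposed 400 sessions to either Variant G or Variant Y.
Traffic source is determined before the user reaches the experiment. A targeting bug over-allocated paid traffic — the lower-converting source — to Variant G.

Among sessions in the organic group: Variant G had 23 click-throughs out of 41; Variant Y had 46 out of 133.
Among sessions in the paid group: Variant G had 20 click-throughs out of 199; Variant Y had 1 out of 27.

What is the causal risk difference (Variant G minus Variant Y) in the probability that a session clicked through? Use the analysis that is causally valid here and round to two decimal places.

+0.13

Nothing the variant does changes traffic source; the imbalance is an allocation artefact. With traffic source also predicting the outcome, the pooled figure is confounded, and the within-stratum comparison is the causal one.
Adjusting over the population distribution of traffic source: 0.435·(0.561−0.346) + 0.565·(0.101−0.037) = +0.129.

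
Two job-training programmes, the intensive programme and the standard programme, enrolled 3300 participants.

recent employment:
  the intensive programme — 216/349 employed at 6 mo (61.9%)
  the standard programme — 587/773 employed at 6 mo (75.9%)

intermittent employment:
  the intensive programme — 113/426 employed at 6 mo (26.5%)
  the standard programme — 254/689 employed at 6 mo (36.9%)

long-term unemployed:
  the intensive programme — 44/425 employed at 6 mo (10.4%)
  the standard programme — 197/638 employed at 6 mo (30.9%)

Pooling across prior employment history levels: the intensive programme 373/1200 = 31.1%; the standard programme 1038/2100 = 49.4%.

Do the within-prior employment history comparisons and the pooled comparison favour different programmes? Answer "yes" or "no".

Within each prior employment history level (recent employment 61.9% vs 75.9%; intermittent employment 26.5% vs 36.9%; long-term unemployed 10.4% vs 30.9%), the standard programme has the higher rate every time. Pooled: 31.1% vs 49.4% — the standard programme has the higher rate overall. They agree.

no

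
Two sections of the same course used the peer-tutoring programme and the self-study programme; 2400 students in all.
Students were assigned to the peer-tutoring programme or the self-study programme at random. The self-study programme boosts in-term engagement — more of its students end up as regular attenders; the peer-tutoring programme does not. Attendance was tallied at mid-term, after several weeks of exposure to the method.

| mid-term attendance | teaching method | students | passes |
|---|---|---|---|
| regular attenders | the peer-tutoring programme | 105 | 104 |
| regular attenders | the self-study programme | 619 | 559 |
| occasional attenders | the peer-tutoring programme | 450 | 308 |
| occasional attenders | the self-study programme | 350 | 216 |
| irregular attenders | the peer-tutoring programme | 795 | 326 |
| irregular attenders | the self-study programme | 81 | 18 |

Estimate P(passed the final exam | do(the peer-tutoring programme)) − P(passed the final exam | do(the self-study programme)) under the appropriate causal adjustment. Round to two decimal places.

-0.21

Mid-term attendance here is a post-treatment variable shaped by the teaching method; conditioning on it would introduce bias rather than remove it. The overall comparison is the causal one.
The causal difference is the pooled difference: 0.547 − 0.755 = -0.209.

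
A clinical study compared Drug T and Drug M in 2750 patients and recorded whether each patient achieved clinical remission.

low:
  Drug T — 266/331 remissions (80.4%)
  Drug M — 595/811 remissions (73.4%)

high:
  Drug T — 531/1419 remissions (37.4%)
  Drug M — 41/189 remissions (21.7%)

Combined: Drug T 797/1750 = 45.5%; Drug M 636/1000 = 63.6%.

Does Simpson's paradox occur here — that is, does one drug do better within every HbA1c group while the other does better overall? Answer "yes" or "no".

Within each HbA1c level (low 80.4% vs 73.4%; high 37.4% vs 21.7%), Drug T has the higher rate every time. Pooled: 45.5% vs 63.6% — Drug M has the higher rate overall. The two comparisons disagree.

yes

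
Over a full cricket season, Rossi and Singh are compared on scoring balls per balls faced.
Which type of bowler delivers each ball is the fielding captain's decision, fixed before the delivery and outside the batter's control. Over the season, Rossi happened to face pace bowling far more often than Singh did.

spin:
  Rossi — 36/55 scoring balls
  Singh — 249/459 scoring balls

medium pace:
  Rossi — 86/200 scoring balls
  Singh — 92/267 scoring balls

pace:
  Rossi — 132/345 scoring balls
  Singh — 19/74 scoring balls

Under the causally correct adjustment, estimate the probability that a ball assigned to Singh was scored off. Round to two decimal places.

Nothing the player does changes bowling type; the imbalance is an allocation artefact. With bowling type also predicting the outcome, the pooled figure is confounded, and the within-stratum comparison is the causal one.
Standardising Singh to the population bowling type mix: 0.367·249/459 + 0.334·92/267 + 0.299·19/74 = 0.391.

0.39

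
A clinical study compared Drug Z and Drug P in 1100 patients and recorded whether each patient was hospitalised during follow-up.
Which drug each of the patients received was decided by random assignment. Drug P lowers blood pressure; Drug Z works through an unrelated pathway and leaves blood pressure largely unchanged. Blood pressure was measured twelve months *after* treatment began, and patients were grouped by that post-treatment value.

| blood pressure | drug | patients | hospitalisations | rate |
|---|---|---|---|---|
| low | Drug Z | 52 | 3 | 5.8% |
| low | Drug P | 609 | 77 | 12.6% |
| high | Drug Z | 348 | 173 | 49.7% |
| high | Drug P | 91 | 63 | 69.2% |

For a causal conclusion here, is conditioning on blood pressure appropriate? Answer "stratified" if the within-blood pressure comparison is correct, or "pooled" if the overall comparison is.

Blood pressure here is a post-treatment variable shaped by the drug; conditioning on it would introduce bias rather than remove it. The overall comparison is the causal one.
Pooled: Drug Z 44.0% vs Drug P 20.0%; Drug P is lower overall.

pooled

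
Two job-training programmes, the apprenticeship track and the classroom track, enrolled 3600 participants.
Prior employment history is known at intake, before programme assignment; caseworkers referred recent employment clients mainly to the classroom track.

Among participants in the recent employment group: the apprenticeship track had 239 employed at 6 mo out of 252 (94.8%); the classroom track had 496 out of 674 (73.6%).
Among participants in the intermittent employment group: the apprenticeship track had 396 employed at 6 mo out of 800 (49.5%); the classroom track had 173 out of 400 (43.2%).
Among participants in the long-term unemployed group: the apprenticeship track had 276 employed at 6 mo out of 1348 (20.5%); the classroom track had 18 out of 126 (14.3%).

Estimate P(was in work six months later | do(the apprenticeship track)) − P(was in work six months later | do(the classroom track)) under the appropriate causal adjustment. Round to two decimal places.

The prior employment history-specific comparison favours the apprenticeship track throughout, but the pooled figures favour the classroom track. The question is whether to condition on prior employment history.
Prior employment history satisfies the back-door criterion: it is not a descendant of the programme, and it blocks the spurious path from programme to outcome. Adjusting for it (i.e., using the within-prior employment history rates) gives the causal effect.
Adjusting over the population distribution of prior employment history: 0.257·(0.948−0.736) + 0.333·(0.495−0.432) + 0.409·(0.205−0.143) = +0.101.

+0.10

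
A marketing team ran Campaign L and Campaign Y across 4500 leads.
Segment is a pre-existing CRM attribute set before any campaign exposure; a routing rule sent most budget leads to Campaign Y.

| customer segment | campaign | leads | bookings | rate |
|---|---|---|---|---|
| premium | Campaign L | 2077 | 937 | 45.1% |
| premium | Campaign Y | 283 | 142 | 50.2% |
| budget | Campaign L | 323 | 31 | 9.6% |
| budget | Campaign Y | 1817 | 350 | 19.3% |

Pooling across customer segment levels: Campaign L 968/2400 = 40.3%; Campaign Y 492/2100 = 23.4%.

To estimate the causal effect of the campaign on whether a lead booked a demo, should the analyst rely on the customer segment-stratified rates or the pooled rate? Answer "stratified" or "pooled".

stratified

The customer segment-specific comparison favours Campaign Y throughout, but the pooled figures favour Campaign L. The question is whether to condition on customer segment.
Since customer segment is a pre-existing factor (not a product of the campaign) and it affects the outcome on its own, it is a confounder. The stratified rates, not the pooled rate, identify the causal effect.
Within each level — premium: 45.1% vs 50.2%; budget: 9.6% vs 19.3% — Campaign Y is higher every time.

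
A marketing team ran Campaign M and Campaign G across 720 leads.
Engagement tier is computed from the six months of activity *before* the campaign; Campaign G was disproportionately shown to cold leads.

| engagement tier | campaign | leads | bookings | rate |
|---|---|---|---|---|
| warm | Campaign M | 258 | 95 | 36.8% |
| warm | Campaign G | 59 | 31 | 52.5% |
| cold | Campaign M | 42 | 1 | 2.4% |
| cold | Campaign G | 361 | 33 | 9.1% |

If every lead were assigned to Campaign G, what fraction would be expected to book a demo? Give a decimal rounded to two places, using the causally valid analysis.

0.28

Engagement tier is set before the campaign has any effect — it is not caused by the campaign — and it independently drives the outcome. That makes it a confounder, so the causal comparison is within engagement tier levels.
Standardising Campaign G to the population engagement tier mix: 0.440·31/59 + 0.560·33/361 = 0.282.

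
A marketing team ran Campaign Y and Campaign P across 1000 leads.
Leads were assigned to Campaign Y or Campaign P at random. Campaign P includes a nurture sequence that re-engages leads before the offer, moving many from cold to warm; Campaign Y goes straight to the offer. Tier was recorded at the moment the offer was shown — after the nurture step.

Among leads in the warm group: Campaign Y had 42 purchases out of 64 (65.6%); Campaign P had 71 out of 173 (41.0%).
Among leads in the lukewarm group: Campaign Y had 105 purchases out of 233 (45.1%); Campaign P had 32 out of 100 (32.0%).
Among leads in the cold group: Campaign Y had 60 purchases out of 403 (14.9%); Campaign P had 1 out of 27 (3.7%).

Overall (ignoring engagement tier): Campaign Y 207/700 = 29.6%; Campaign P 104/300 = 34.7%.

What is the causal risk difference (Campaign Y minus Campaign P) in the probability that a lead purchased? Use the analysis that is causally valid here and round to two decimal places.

The distribution of engagement tier is itself part of what the campaign does — it is an intermediate outcome. Holding it fixed would remove that part of the effect; the total effect is the pooled difference.
The causal difference is the pooled difference: 0.296 − 0.347 = -0.051.

-0.05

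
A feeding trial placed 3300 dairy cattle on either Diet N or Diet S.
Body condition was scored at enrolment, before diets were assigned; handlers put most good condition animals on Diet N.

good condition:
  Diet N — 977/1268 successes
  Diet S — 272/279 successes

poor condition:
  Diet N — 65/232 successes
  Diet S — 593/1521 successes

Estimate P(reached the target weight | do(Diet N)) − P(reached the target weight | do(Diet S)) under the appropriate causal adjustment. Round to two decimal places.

Starting body condition differs across diets for reasons unrelated to any effect of the diet itself, and it separately predicts the outcome — a classic confounder. We must compare within starting body condition levels.
Adjusting over the population distribution of starting body condition: 0.469·(0.771−0.975) + 0.531·(0.280−0.390) = -0.154.

-0.15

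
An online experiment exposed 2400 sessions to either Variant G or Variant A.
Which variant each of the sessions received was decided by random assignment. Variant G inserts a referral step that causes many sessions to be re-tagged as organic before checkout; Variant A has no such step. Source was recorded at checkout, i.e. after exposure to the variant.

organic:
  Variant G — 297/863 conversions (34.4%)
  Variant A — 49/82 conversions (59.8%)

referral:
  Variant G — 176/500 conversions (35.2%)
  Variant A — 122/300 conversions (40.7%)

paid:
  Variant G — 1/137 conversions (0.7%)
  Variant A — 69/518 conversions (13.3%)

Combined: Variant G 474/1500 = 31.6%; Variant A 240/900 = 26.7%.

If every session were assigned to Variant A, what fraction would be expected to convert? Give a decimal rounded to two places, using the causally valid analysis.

The stratified and pooled comparisons disagree (Variant A wins within each traffic source; Variant G wins overall), so the answer turns on the causal role of traffic source.
The distribution of traffic source is itself part of what the variant does — it is an intermediate outcome. Holding it fixed would remove that part of the effect; the total effect is the pooled difference.
So P(outcome | do(Variant A)) is just the pooled rate for Variant A: 240/900 = 0.267.

0.27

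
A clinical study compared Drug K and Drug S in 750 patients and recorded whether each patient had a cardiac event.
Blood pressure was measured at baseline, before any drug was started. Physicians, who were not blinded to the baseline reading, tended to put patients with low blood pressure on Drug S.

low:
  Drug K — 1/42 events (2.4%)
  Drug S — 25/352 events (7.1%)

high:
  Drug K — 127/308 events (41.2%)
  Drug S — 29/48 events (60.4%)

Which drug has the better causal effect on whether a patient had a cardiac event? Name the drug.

The blood pressure-specific comparison favours Drug K throughout, but the pooled figures favour Drug S. The question is whether to condition on blood pressure.
Blood pressure is set before the drug has any effect — it is not caused by the drug — and it independently drives the outcome. That makes it a confounder, so the causal comparison is within blood pressure levels.
Within each level — low: 2.4% vs 7.1%; high: 41.2% vs 60.4% — Drug K is lower every time.

Drug K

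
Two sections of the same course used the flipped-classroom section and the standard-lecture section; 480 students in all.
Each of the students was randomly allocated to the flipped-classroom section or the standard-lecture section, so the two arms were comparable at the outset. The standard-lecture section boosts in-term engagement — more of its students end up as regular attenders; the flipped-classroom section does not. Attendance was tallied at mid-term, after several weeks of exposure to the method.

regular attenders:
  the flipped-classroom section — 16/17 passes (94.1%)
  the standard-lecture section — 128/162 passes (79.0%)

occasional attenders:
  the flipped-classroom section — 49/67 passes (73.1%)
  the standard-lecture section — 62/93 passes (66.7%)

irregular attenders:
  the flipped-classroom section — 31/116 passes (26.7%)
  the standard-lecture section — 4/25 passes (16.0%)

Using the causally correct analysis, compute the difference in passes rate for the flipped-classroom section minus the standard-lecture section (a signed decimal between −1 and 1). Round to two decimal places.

Mid-term attendance here is a post-treatment variable shaped by the teaching method; conditioning on it would introduce bias rather than remove it. The overall comparison is the causal one.
The causal difference is the pooled difference: 0.480 − 0.693 = -0.213.

-0.21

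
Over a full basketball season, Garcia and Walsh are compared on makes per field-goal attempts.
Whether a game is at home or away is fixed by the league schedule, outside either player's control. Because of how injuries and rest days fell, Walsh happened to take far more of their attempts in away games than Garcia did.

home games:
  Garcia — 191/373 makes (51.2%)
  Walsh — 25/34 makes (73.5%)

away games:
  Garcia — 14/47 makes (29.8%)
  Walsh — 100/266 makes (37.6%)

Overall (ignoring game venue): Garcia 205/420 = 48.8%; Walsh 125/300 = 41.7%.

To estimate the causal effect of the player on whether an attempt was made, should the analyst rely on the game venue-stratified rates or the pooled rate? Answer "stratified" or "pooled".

Game venue differs across players for reasons unrelated to any effect of the player itself, and it separately predicts the outcome — a classic confounder. We must compare within game venue levels.
Within each level — home games: 51.2% vs 73.5%; away games: 29.8% vs 37.6% — Walsh is higher every time.

stratified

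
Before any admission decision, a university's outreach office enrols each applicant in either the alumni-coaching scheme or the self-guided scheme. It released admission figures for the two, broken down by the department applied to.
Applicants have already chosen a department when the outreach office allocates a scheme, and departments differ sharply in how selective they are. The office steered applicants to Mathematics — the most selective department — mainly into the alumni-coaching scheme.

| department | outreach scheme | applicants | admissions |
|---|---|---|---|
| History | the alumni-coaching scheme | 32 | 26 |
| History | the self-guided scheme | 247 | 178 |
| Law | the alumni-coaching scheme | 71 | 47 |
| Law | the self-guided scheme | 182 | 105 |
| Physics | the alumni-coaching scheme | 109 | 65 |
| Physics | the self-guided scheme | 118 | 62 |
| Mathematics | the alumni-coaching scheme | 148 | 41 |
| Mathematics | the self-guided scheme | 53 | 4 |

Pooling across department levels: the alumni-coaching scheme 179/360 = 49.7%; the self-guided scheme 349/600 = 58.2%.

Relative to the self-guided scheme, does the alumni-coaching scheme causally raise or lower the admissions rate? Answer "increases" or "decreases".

Department is set before the outreach scheme has any effect — it is not caused by the outreach scheme — and it independently drives the outcome. That makes it a confounder, so the causal comparison is within department levels.
Within each level — History: 81.2% vs 72.1%; Law: 66.2% vs 57.7%; Physics: 59.6% vs 52.5%; Mathematics: 27.7% vs 7.5% — the alumni-coaching scheme is higher every time.

increases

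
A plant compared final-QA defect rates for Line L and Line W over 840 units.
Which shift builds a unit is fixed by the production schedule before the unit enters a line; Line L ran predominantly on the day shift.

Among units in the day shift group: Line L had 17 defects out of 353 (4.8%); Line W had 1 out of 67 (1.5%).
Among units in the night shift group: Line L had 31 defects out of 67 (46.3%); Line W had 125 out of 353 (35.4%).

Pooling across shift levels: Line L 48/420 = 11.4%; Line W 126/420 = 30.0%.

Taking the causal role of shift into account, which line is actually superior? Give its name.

Shift differs across lines for reasons unrelated to any effect of the line itself, and it separately predicts the outcome — a classic confounder. We must compare within shift levels.
Within each level — day shift: 4.8% vs 1.5%; night shift: 46.3% vs 35.4% — Line W is lower every time.

Line W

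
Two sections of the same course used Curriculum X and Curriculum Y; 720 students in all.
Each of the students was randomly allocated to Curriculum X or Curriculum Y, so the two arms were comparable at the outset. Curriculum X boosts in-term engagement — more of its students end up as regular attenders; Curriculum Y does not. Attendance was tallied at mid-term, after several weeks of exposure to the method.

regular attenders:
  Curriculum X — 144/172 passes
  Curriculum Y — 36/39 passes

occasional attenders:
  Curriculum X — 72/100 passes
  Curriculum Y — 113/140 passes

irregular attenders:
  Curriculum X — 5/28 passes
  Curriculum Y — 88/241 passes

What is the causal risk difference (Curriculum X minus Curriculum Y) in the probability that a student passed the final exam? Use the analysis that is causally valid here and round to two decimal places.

+0.17

Stratifying would compare teaching methods among students the teaching methods themselves sorted into mid-term attendance groups — a form of selection on an intermediate. The unconditioned pooled rates give the total causal effect.
The causal difference is the pooled difference: 0.737 − 0.564 = +0.172.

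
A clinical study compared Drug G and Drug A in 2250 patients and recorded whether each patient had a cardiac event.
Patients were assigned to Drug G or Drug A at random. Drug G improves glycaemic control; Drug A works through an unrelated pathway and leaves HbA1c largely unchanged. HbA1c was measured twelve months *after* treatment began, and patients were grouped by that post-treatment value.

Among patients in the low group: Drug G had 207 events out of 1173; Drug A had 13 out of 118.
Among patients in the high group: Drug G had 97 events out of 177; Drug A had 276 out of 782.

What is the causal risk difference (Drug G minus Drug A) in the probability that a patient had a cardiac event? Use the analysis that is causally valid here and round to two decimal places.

-0.10

The stratified and pooled comparisons disagree (Drug A wins within each HbA1c; Drug G wins overall), so the answer turns on the causal role of HbA1c.
HbA1c lies on the pathway drug → HbA1c → outcome, so adjusting for it blocks the indirect effect. For the total causal effect of drug, use the unadjusted pooled rates.
The causal difference is the pooled difference: 0.225 − 0.321 = -0.096.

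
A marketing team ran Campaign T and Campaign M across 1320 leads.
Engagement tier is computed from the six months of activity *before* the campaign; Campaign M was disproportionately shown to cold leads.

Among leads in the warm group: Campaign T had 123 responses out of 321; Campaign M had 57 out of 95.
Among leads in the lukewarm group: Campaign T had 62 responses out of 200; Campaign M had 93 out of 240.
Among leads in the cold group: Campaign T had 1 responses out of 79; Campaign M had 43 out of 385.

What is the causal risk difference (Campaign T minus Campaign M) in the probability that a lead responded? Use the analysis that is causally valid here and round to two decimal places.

-0.13

Engagement tier satisfies the back-door criterion: it is not a descendant of the campaign, and it blocks the spurious path from campaign to outcome. Adjusting for it (i.e., using the within-engagement tier rates) gives the causal effect.
Adjusting over the population distribution of engagement tier: 0.315·(0.383−0.600) + 0.333·(0.310−0.388) + 0.352·(0.013−0.112) = -0.129.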